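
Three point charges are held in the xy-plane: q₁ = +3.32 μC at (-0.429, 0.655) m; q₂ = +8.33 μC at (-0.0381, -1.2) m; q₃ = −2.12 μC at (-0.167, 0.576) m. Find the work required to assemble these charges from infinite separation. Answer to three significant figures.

The work to assemble the configuration equals its total potential energy, U = Σ kqᵢqⱼ/rᵢⱼ over all pairs.
Pair separations: r₁₂ = 1.90 m, r₁₃ = 0.274 m, r₂₃ = 1.78 m.
U = (0.131) + (-0.231) + (-0.0892) = -0.189 J.

-0.189 J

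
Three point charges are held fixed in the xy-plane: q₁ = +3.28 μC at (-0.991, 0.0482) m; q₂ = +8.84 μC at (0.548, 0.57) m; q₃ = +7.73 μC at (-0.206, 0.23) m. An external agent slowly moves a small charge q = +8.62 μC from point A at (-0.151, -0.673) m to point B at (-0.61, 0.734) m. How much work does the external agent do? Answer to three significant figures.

For quasistatic motion the external work equals the change in potential energy: W_ext = qΔV = q(V_B − V_A).
At A: distances to the source charges are 1.11 m, 1.43 m, 0.905 m; V_A = Σ kqᵢ/rᵢ = 1.59×10⁵ V.
At B: distances to the source charges are 0.785 m, 1.17 m, 0.646 m; V_B = Σ kqᵢ/rᵢ = 2.13×10⁵ V.
ΔV = V_B − V_A = 5.39×10⁴ V.
W_ext = qΔV = (8.62×10⁻⁶ C)(5.39×10⁴ V) = 0.465 J.

0.465 J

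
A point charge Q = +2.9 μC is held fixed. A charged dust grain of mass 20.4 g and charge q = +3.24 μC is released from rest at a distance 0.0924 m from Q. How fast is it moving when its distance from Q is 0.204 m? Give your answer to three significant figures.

7.00 m/s

Only the electrostatic force acts, so mechanical energy is conserved: ½mv² = U₁ − U₂ = kQq(1/r₁ − 1/r₂).
U₁ − U₂ = (8.99×10⁹ N·m²/C²)(2.90×10⁻⁶ C)(3.24×10⁻⁶ C)(1/0.0924 − 1/0.204) = 0.500 J.
v = √(2·0.500/0.0204) = 7.00 m/s.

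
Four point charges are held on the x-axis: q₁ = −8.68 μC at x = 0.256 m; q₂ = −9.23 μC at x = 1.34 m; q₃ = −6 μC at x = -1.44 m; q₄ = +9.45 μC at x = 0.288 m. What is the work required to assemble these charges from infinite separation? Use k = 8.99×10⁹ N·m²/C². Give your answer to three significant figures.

The assembly work is the sum of pairwise potential energies, U = Σ_{i<j} kqᵢqⱼ/rᵢⱼ.
Pair separations: r₁₂ = 1.08 m, r₁₃ = 1.70 m, r₁₄ = 0.0320 m, r₂₃ = 2.78 m, r₂₄ = 1.05 m, r₃₄ = 1.73 m.
Summing all 6 pair terms gives U = -23.0 J.

-23.0 J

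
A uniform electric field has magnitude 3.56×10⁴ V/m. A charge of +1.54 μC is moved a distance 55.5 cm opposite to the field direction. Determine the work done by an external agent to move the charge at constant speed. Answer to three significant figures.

The potential change for a displacement 55.5 cm opposite to the field direction is ΔV = +Ed = 1.98×10⁴ V.
W_ext = qΔV = 0.0304 J.

0.0304 J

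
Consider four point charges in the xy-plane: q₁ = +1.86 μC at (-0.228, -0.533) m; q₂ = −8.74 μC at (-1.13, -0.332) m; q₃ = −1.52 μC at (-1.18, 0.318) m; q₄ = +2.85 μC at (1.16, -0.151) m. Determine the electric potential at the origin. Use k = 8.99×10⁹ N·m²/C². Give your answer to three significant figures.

Electric potential is a scalar, so the contributions from each charge add algebraically: V = Σ kqᵢ/rᵢ.
Distances from the field point to each charge: r₁ = 0.580 m, r₂ = 1.18 m, r₃ = 1.22 m, r₄ = 1.17 m.
V = k[(1.86×10⁻⁶)/(0.580) + (-8.74×10⁻⁶)/(1.18) + (-1.52×10⁻⁶)/(1.22) + (2.85×10⁻⁶)/(1.17)] = -2.71×10⁴ V.

-2.71×10⁴ V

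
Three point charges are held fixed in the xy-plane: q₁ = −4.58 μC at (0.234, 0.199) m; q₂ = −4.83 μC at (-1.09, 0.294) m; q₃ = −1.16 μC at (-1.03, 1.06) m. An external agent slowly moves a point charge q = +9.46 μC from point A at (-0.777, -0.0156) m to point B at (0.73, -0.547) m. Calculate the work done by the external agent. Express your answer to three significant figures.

0.718 J

For quasistatic motion the external work equals the change in potential energy: W_ext = qΔV = q(V_B − V_A).
At A: distances to the source charges are 1.03 m, 0.440 m, 1.10 m; V_A = Σ kqᵢ/rᵢ = -1.48×10⁵ V.
At B: distances to the source charges are 0.896 m, 2.00 m, 2.38 m; V_B = Σ kqᵢ/rᵢ = -7.20×10⁴ V.
ΔV = V_B − V_A = 7.59×10⁴ V.
W_ext = qΔV = (9.46×10⁻⁶ C)(7.59×10⁴ V) = 0.718 J.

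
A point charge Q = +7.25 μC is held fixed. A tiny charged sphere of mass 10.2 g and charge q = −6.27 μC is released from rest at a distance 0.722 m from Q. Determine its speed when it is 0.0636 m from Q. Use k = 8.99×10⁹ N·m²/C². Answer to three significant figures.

33.9 m/s

Only the electrostatic force acts, so mechanical energy is conserved: ½mv² = U₁ − U₂ = kQq(1/r₁ − 1/r₂).
U₁ − U₂ = (8.99×10⁹ N·m²/C²)(7.25×10⁻⁶ C)(-6.27×10⁻⁶ C)(1/0.722 − 1/0.0636) = 5.86 J.
v = √(2·5.86/0.0102) = 33.9 m/s.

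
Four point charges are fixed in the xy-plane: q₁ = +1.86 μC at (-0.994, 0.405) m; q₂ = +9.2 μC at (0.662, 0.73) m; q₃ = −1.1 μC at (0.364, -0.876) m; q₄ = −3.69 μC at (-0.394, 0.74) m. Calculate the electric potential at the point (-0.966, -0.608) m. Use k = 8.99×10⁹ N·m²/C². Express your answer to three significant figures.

2.58×10⁴ V

The total potential is the scalar sum of each charge's contribution, V = Σ kqᵢ/rᵢ.
Distances from the field point to each charge: r₁ = 1.01 m, r₂ = 2.11 m, r₃ = 1.36 m, r₄ = 1.46 m.
V = k[(1.86×10⁻⁶)/(1.01) + (9.20×10⁻⁶)/(2.11) + (-1.10×10⁻⁶)/(1.36) + (-3.69×10⁻⁶)/(1.46)] = 2.58×10⁴ V.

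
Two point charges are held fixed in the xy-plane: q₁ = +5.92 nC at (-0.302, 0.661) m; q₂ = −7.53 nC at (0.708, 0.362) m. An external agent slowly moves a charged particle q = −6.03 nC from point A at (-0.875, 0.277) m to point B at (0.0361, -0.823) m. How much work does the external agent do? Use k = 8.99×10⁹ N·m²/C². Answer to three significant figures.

For quasistatic motion the external work equals the change in potential energy: W_ext = qΔV = q(V_B − V_A).
At A: distances to the source charges are 0.690 m, 1.59 m; V_A = Σ kqᵢ/rᵢ = 34.5 V.
At B: distances to the source charges are 1.52 m, 1.36 m; V_B = Σ kqᵢ/rᵢ = -14.7 V.
ΔV = V_B − V_A = -49.2 V.
W_ext = qΔV = (-6.03×10⁻⁹ C)(-49.2 V) = 2.97×10⁻⁷ J.

2.97×10⁻⁷ J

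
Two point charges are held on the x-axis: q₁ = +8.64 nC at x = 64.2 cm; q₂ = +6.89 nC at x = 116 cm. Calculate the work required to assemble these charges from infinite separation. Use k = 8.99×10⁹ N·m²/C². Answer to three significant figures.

The work to assemble the configuration equals its total potential energy, U = Σ kqᵢqⱼ/rᵢⱼ over all pairs.
Pair separations: r₁₂ = 0.518 m.
U = (1.03×10⁻⁶) = 1.03×10⁻⁶ J.

1.03×10⁻⁶ J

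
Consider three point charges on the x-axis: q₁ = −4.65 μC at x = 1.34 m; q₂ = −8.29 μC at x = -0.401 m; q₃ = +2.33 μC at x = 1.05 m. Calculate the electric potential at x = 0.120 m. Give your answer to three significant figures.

-1.55×10⁵ V

The total potential is the scalar sum of each charge's contribution, V = Σ kqᵢ/rᵢ.
Distances from the field point to each charge: r₁ = 1.22 m, r₂ = 0.521 m, r₃ = 0.930 m.
V = k[(-4.65×10⁻⁶)/(1.22) + (-8.29×10⁻⁶)/(0.521) + (2.33×10⁻⁶)/(0.930)] = -1.55×10⁵ V.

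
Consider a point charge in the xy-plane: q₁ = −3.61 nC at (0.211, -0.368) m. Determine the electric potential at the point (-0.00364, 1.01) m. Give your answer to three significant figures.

Electric potential is a scalar, so the contributions from each charge add algebraically: V = Σ kqᵢ/rᵢ.
Distances from the field point to each charge: r₁ = 1.39 m.
V = k[(-3.61×10⁻⁹)/(1.39)] = -23.3 V.

-23.3 V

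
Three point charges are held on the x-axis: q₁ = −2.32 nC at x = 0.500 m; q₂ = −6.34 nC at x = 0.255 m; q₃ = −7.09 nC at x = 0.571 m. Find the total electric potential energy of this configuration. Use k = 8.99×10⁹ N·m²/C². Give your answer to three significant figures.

3.90×10⁻⁶ J

The assembly work is the sum of pairwise potential energies, U = Σ_{i<j} kqᵢqⱼ/rᵢⱼ.
Pair separations: r₁₂ = 0.245 m, r₁₃ = 0.0710 m, r₂₃ = 0.316 m.
U = (5.40×10⁻⁷) + (2.08×10⁻⁶) + (1.28×10⁻⁶) = 3.90×10⁻⁶ J.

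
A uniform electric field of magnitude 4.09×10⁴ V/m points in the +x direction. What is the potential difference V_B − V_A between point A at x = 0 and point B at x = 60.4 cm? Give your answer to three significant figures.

In a uniform field, potential decreases in the direction of E: V_B − V_A = −E·Δx.
V_B − V_A = −(4.09×10⁴ V/m)(0.604 m) = -2.47×10⁴ V.

-2.47×10⁴ V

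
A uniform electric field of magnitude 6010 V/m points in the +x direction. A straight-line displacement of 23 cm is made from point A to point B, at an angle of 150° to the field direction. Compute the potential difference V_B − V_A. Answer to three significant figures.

Only the component of displacement along E changes the potential: ΔV = −E·d·cosθ.
ΔV = −(6010 V/m)(0.230 m)cos150° = 1200 V.

1200 V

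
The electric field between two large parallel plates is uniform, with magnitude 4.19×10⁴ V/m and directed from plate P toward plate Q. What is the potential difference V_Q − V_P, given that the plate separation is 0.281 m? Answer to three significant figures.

-1.18×10⁴ V

In a uniform field, potential decreases in the direction of E: ΔV = −E·d for a displacement d parallel to E.
Going from P to Q is a displacement of 0.281 m along the field, so V_Q − V_P = −Ed = -1.18×10⁴ V.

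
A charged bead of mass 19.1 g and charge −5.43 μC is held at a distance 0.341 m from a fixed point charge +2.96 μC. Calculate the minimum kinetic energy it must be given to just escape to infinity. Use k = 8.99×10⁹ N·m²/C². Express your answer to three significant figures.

To just escape, total mechanical energy must reach zero at infinity: ½mv²_min + U = 0, so ½mv²_min = −U = |kQq|/r.
|U| = |kQq|/r = (8.99×10⁹ N·m²/C²)(2.96×10⁻⁶)(5.43×10⁻⁶)/(0.341) = 0.424 J.

0.424 J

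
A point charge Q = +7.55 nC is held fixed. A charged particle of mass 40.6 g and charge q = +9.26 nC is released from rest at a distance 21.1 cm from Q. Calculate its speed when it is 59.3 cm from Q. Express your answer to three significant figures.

Only the electrostatic force acts, so mechanical energy is conserved: ½mv² = U₁ − U₂ = kQq(1/r₁ − 1/r₂).
U₁ − U₂ = (8.99×10⁹ N·m²/C²)(7.55×10⁻⁹ C)(9.26×10⁻⁹ C)(1/0.211 − 1/0.593) = 1.92×10⁻⁶ J.
v = √(2·1.92×10⁻⁶/0.0406) = 9.72×10⁻³ m/s.

9.72×10⁻³ m/s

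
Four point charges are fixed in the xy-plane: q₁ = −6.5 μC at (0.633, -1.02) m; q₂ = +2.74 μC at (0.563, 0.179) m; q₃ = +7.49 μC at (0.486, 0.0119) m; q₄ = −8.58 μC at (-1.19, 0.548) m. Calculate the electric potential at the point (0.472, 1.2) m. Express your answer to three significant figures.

1.12×10⁴ V

The total potential is the scalar sum of each charge's contribution, V = Σ kqᵢ/rᵢ.
Distances from the field point to each charge: r₁ = 2.23 m, r₂ = 1.03 m, r₃ = 1.19 m, r₄ = 1.79 m.
V = k[(-6.50×10⁻⁶)/(2.23) + (2.74×10⁻⁶)/(1.03) + (7.49×10⁻⁶)/(1.19) + (-8.58×10⁻⁶)/(1.79)] = 1.12×10⁴ V.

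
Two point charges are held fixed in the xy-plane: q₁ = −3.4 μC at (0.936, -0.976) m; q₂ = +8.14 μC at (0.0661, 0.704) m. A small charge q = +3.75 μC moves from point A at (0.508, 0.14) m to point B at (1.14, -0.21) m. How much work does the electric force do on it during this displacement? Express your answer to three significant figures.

The work done by the electric force is W_field = −ΔU = −q(V_B − V_A) = q(V_A − V_B).
At A: distances to the source charges are 1.20 m, 0.716 m; V_A = Σ kqᵢ/rᵢ = 7.66×10⁴ V.
At B: distances to the source charges are 0.793 m, 1.41 m; V_B = Σ kqᵢ/rᵢ = 1.33×10⁴ V.
ΔV = V_B − V_A = -6.32×10⁴ V.
W_field = −qΔV = −(3.75×10⁻⁶ C)(-6.32×10⁴ V) = 0.237 J.

0.237 J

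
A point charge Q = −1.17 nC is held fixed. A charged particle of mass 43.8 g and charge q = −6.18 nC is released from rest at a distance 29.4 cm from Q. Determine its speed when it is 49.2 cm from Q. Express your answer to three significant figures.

2.02×10⁻³ m/s

Only the electrostatic force acts, so mechanical energy is conserved: ½mv² = U₁ − U₂ = kQq(1/r₁ − 1/r₂).
U₁ − U₂ = (8.99×10⁹ N·m²/C²)(-1.17×10⁻⁹ C)(-6.18×10⁻⁹ C)(1/0.294 − 1/0.492) = 8.90×10⁻⁸ J.
v = √(2·8.90×10⁻⁸/0.0438) = 2.02×10⁻³ m/s.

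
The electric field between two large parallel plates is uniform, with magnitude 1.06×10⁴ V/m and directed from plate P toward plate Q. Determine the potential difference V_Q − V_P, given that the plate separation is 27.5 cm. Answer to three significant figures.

-2920 V

In a uniform field, potential decreases in the direction of E: ΔV = −E·d for a displacement d parallel to E.
Going from P to Q is a displacement of 27.5 cm along the field, so V_Q − V_P = −Ed = -2920 V.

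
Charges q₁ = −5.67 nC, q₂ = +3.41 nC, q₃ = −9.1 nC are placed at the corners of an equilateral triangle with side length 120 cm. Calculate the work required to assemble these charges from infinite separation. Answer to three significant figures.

The work to assemble the configuration equals its total potential energy, U = Σ kqᵢqⱼ/rᵢⱼ over all pairs.
All three pair separations equal the side length, 1.20 m.
U = (-1.45×10⁻⁷) + (3.87×10⁻⁷) + (-2.32×10⁻⁷) = 9.22×10⁻⁹ J.

9.22×10⁻⁹ J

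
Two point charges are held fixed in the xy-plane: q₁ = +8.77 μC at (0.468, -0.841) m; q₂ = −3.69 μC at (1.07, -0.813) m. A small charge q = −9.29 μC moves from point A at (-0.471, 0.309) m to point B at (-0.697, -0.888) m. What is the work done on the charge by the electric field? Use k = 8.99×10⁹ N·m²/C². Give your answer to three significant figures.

The work done by the electric force is W_field = −ΔU = −q(V_B − V_A) = q(V_A − V_B).
At A: distances to the source charges are 1.48 m, 1.91 m; V_A = Σ kqᵢ/rᵢ = 3.57×10⁴ V.
At B: distances to the source charges are 1.17 m, 1.77 m; V_B = Σ kqᵢ/rᵢ = 4.89×10⁴ V.
ΔV = V_B − V_A = 1.32×10⁴ V.
W_field = −qΔV = −(-9.29×10⁻⁶ C)(1.32×10⁴ V) = 0.122 J.

0.122 J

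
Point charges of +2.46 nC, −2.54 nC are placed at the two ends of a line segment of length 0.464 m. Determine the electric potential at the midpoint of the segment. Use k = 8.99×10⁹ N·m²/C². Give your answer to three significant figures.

-3.10 V

Electric potential is a scalar, so the contributions from each charge add algebraically: V = Σ kqᵢ/rᵢ.
Each charge is 0.232 m from the midpoint.
V = k[(2.46×10⁻⁹)/(0.232) + (-2.54×10⁻⁹)/(0.232)] = -3.10 V.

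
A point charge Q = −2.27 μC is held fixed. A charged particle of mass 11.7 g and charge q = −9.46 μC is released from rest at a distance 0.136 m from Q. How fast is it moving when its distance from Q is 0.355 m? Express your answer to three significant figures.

12.2 m/s

Only the electrostatic force acts, so mechanical energy is conserved: ½mv² = U₁ − U₂ = kQq(1/r₁ − 1/r₂).
U₁ − U₂ = (8.99×10⁹ N·m²/C²)(-2.27×10⁻⁶ C)(-9.46×10⁻⁶ C)(1/0.136 − 1/0.355) = 0.876 J.
v = √(2·0.876/0.0117) = 12.2 m/s.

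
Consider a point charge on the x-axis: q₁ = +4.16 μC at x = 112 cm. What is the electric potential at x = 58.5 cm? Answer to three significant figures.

6.99×10⁴ V

The total potential is the scalar sum of each charge's contribution, V = Σ kqᵢ/rᵢ.
V = k[(4.16×10⁻⁶)/(0.535)] = 6.99×10⁴ V.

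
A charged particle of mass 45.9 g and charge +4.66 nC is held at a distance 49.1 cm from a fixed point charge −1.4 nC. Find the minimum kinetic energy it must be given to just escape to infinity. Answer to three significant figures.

1.19×10⁻⁷ J

To just escape, total mechanical energy must reach zero at infinity: ½mv²_min + U = 0, so ½mv²_min = −U = |kQq|/r.
|U| = |kQq|/r = (8.99×10⁹ N·m²/C²)(1.40×10⁻⁹)(4.66×10⁻⁹)/(0.491) = 1.19×10⁻⁷ J.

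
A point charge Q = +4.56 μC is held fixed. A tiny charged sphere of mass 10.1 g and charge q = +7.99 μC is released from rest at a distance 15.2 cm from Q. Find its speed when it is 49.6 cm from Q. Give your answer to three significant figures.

Only the electrostatic force acts, so mechanical energy is conserved: ½mv² = U₁ − U₂ = kQq(1/r₁ − 1/r₂).
U₁ − U₂ = (8.99×10⁹ N·m²/C²)(4.56×10⁻⁶ C)(7.99×10⁻⁶ C)(1/0.152 − 1/0.496) = 1.49 J.
v = √(2·1.49/0.0101) = 17.2 m/s.

17.2 m/s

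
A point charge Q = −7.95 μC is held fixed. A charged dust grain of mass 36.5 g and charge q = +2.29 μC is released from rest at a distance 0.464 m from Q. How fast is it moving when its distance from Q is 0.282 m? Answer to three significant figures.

Only the electrostatic force acts, so mechanical energy is conserved: ½mv² = U₁ − U₂ = kQq(1/r₁ − 1/r₂).
U₁ − U₂ = (8.99×10⁹ N·m²/C²)(-7.95×10⁻⁶ C)(2.29×10⁻⁶ C)(1/0.464 − 1/0.282) = 0.228 J.
v = √(2·0.228/0.0365) = 3.53 m/s.

3.53 m/s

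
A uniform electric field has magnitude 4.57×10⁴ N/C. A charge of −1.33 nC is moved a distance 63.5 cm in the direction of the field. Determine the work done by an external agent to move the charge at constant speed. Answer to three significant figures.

The potential change for a displacement 63.5 cm in the direction of the field is ΔV = −Ed = -2.90×10⁴ V.
W_ext = qΔV = 3.86×10⁻⁵ J.

3.86×10⁻⁵ J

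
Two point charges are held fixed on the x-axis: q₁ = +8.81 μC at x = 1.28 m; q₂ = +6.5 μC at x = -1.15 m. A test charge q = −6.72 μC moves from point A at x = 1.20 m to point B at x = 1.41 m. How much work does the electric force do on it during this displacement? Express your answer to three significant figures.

The work done by the electric force is W_field = −ΔU = −q(V_B − V_A) = q(V_A − V_B).
At A: distances to the source charges are 0.0800 m, 2.35 m; V_A = Σ kqᵢ/rᵢ = 1.01×10⁶ V.
At B: distances to the source charges are 0.130 m, 2.56 m; V_B = Σ kqᵢ/rᵢ = 6.32×10⁵ V.
ΔV = V_B − V_A = -3.83×10⁵ V.
W_field = −qΔV = −(-6.72×10⁻⁶ C)(-3.83×10⁵ V) = -2.57 J.

-2.57 J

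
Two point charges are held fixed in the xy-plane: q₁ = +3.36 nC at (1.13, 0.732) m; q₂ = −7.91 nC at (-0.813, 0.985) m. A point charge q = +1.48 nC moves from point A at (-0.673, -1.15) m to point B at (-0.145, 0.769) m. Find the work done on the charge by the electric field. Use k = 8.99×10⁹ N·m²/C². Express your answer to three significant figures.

The work done by the electric force is W_field = −ΔU = −q(V_B − V_A) = q(V_A − V_B).
At A: distances to the source charges are 2.61 m, 2.14 m; V_A = Σ kqᵢ/rᵢ = -21.6 V.
At B: distances to the source charges are 1.28 m, 0.702 m; V_B = Σ kqᵢ/rᵢ = -77.6 V.
ΔV = V_B − V_A = -56.0 V.
W_field = −qΔV = −(1.48×10⁻⁹ C)(-56.0 V) = 8.28×10⁻⁸ J.

8.28×10⁻⁸ J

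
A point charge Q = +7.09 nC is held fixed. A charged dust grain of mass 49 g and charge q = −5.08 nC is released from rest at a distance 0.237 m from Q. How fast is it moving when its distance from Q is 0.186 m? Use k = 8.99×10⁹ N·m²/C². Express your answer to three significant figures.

Only the electrostatic force acts, so mechanical energy is conserved: ½mv² = U₁ − U₂ = kQq(1/r₁ − 1/r₂).
U₁ − U₂ = (8.99×10⁹ N·m²/C²)(7.09×10⁻⁹ C)(-5.08×10⁻⁹ C)(1/0.237 − 1/0.186) = 3.75×10⁻⁷ J.
v = √(2·3.75×10⁻⁷/0.0490) = 3.91×10⁻³ m/s.

3.91×10⁻³ m/s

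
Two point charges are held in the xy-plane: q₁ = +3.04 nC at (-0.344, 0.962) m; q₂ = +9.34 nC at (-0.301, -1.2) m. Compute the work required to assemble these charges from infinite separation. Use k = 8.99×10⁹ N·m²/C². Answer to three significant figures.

The assembly work is the sum of pairwise potential energies, U = Σ_{i<j} kqᵢqⱼ/rᵢⱼ.
Pair separations: r₁₂ = 2.16 m.
U = (1.18×10⁻⁷) = 1.18×10⁻⁷ J.

1.18×10⁻⁷ J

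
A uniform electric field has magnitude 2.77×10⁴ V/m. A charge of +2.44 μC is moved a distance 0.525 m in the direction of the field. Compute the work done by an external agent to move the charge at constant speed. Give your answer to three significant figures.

-0.0355 J

The potential change for a displacement 0.525 m in the direction of the field is ΔV = −Ed = -1.45×10⁴ V.
W_ext = qΔV = -0.0355 J.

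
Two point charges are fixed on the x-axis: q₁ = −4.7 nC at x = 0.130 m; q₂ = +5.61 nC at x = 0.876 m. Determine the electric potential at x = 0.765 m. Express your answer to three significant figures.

388 V

Electric potential is a scalar, so the contributions from each charge add algebraically: V = Σ kqᵢ/rᵢ.
Distances from the field point to each charge: r₁ = 0.635 m, r₂ = 0.111 m.
V = k[(-4.70×10⁻⁹)/(0.635) + (5.61×10⁻⁹)/(0.111)] = 388 V.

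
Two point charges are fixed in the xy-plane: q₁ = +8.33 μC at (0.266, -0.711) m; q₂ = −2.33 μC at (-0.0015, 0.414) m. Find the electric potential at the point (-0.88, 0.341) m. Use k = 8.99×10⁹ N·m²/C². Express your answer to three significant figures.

The total potential is the scalar sum of each charge's contribution, V = Σ kqᵢ/rᵢ.
Distances from the field point to each charge: r₁ = 1.56 m, r₂ = 0.882 m.
V = k[(8.33×10⁻⁶)/(1.56) + (-2.33×10⁻⁶)/(0.882)] = 2.44×10⁴ V.

2.44×10⁴ V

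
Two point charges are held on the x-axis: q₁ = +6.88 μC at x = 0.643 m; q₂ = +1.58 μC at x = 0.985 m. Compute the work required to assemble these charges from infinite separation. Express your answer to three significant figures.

0.286 J

The work to assemble the configuration equals its total potential energy, U = Σ kqᵢqⱼ/rᵢⱼ over all pairs.
Pair separations: r₁₂ = 0.342 m.
U = (0.286) = 0.286 J.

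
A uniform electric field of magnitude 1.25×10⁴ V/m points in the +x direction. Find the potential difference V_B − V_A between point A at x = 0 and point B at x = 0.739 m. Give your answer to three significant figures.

In a uniform field, potential decreases in the direction of E: V_B − V_A = −E·Δx.
V_B − V_A = −(1.25×10⁴ V/m)(0.739 m) = -9240 V.

-9240 V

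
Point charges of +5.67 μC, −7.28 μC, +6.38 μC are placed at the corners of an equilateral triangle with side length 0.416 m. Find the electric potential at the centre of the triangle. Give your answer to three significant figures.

The total potential is the scalar sum of each charge's contribution, V = Σ kqᵢ/rᵢ.
The distance from each vertex to the centroid is a/√3 = 0.240 m.
V = k[(5.67×10⁻⁶)/(0.240) + (-7.28×10⁻⁶)/(0.240) + (6.38×10⁻⁶)/(0.240)] = 1.79×10⁵ V.

1.79×10⁵ V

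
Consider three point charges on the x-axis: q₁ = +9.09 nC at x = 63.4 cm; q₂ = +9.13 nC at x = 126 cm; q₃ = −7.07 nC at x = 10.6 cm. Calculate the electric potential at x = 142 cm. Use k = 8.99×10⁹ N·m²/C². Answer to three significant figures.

569 V

The total potential is the scalar sum of each charge's contribution, V = Σ kqᵢ/rᵢ.
Distances from the field point to each charge: r₁ = 0.786 m, r₂ = 0.160 m, r₃ = 1.31 m.
V = k[(9.09×10⁻⁹)/(0.786) + (9.13×10⁻⁹)/(0.160) + (-7.07×10⁻⁹)/(1.31)] = 569 V.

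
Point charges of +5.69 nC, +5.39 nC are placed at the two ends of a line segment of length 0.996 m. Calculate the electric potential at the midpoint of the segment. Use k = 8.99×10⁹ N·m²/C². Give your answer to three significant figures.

The total potential is the scalar sum of each charge's contribution, V = Σ kqᵢ/rᵢ.
Each charge is 0.498 m from the midpoint.
V = k[(5.69×10⁻⁹)/(0.498) + (5.39×10⁻⁹)/(0.498)] = 200 V.

200 V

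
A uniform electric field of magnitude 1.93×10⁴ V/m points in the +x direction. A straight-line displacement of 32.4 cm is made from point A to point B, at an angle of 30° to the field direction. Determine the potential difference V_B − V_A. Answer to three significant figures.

-5420 V

Only the component of displacement along E changes the potential: ΔV = −E·d·cosθ.
ΔV = −(1.93×10⁴ V/m)(0.324 m)cos30° = -5420 V.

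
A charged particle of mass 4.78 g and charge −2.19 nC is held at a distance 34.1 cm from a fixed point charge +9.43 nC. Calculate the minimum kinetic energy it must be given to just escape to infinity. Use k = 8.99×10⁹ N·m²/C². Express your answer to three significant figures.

To just escape, total mechanical energy must reach zero at infinity: ½mv²_min + U = 0, so ½mv²_min = −U = |kQq|/r.
|U| = |kQq|/r = (8.99×10⁹ N·m²/C²)(9.43×10⁻⁹)(2.19×10⁻⁹)/(0.341) = 5.44×10⁻⁷ J.

5.44×10⁻⁷ J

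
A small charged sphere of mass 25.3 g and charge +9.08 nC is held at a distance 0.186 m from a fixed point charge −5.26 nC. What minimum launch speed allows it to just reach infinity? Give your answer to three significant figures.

To just escape, total mechanical energy must reach zero at infinity: ½mv²_min + U = 0, so ½mv²_min = −U = |kQq|/r.
|U| = |kQq|/r = (8.99×10⁹ N·m²/C²)(5.26×10⁻⁹)(9.08×10⁻⁹)/(0.186) = 2.31×10⁻⁶ J.
v_min = √(2|U|/m) = √(2·2.31×10⁻⁶/0.0253) = 0.0135 m/s.

0.0135 m/s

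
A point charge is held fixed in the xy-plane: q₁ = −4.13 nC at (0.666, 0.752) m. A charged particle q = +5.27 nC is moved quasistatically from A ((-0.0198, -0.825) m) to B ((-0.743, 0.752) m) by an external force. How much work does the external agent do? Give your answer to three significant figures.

-2.51×10⁻⁸ J

For quasistatic motion the external work equals the change in potential energy: W_ext = qΔV = q(V_B − V_A).
At A: distance to the source charge is 1.72 m; V_A = kq₁/r = -21.6 V.
At B: distance to the source charge is 1.41 m; V_B = kq₁/r = -26.4 V.
ΔV = V_B − V_A = -4.76 V.
W_ext = qΔV = (5.27×10⁻⁹ C)(-4.76 V) = -2.51×10⁻⁸ J.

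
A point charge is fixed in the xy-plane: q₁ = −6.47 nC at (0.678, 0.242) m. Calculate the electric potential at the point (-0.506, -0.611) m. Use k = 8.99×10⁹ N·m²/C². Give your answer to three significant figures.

The total potential is the scalar sum of each charge's contribution, V = Σ kqᵢ/rᵢ.
Distances from the field point to each charge: r₁ = 1.46 m.
V = k[(-6.47×10⁻⁹)/(1.46)] = -39.9 V.

-39.9 V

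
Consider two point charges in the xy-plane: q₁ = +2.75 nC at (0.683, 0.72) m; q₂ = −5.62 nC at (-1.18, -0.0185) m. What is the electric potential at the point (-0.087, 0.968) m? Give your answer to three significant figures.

-3.75 V

The total potential is the scalar sum of each charge's contribution, V = Σ kqᵢ/rᵢ.
Distances from the field point to each charge: r₁ = 0.809 m, r₂ = 1.47 m.
V = k[(2.75×10⁻⁹)/(0.809) + (-5.62×10⁻⁹)/(1.47)] = -3.75 V.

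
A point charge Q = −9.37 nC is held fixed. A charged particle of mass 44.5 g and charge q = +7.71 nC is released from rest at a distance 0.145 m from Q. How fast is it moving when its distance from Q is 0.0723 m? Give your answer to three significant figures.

0.0142 m/s

Only the electrostatic force acts, so mechanical energy is conserved: ½mv² = U₁ − U₂ = kQq(1/r₁ − 1/r₂).
U₁ − U₂ = (8.99×10⁹ N·m²/C²)(-9.37×10⁻⁹ C)(7.71×10⁻⁹ C)(1/0.145 − 1/0.0723) = 4.50×10⁻⁶ J.
v = √(2·4.50×10⁻⁶/0.0445) = 0.0142 m/s.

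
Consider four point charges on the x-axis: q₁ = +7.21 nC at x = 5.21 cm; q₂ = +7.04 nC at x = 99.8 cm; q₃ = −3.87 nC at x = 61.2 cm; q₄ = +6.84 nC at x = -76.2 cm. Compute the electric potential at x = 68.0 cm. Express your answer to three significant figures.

The total potential is the scalar sum of each charge's contribution, V = Σ kqᵢ/rᵢ.
Distances from the field point to each charge: r₁ = 0.628 m, r₂ = 0.318 m, r₃ = 0.0680 m, r₄ = 1.44 m.
V = k[(7.21×10⁻⁹)/(0.628) + (7.04×10⁻⁹)/(0.318) + (-3.87×10⁻⁹)/(0.0680) + (6.84×10⁻⁹)/(1.44)] = -167 V.

-167 V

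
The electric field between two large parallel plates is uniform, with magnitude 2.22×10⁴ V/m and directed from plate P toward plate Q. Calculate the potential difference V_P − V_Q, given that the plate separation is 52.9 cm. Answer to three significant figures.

1.17×10⁴ V

In a uniform field, potential decreases in the direction of E: ΔV = −E·d for a displacement d parallel to E.
Going from Q to P is a displacement of 52.9 cm opposite to the field, so V_P − V_Q = +Ed = 1.17×10⁴ V.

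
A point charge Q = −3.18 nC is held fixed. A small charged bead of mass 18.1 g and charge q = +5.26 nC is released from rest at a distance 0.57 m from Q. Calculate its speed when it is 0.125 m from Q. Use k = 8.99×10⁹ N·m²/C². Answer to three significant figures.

Only the electrostatic force acts, so mechanical energy is conserved: ½mv² = U₁ − U₂ = kQq(1/r₁ − 1/r₂).
U₁ − U₂ = (8.99×10⁹ N·m²/C²)(-3.18×10⁻⁹ C)(5.26×10⁻⁹ C)(1/0.570 − 1/0.125) = 9.39×10⁻⁷ J.
v = √(2·9.39×10⁻⁷/0.0181) = 0.0102 m/s.

0.0102 m/s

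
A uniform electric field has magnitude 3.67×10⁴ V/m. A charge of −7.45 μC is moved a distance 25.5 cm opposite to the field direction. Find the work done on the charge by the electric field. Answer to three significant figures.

0.0697 J

The potential change for a displacement 25.5 cm opposite to the field direction is ΔV = +Ed = 9360 V.
W_field = −qΔV = 0.0697 J.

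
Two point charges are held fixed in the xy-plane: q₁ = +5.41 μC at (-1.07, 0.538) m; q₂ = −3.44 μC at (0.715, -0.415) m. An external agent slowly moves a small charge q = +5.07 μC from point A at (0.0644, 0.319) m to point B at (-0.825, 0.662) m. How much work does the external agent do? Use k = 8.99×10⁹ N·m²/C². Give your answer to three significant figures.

For quasistatic motion the external work equals the change in potential energy: W_ext = qΔV = q(V_B − V_A).
At A: distances to the source charges are 1.16 m, 0.981 m; V_A = Σ kqᵢ/rᵢ = 1.06×10⁴ V.
At B: distances to the source charges are 0.275 m, 1.88 m; V_B = Σ kqᵢ/rᵢ = 1.61×10⁵ V.
ΔV = V_B − V_A = 1.50×10⁵ V.
W_ext = qΔV = (5.07×10⁻⁶ C)(1.50×10⁵ V) = 0.761 J.

0.761 J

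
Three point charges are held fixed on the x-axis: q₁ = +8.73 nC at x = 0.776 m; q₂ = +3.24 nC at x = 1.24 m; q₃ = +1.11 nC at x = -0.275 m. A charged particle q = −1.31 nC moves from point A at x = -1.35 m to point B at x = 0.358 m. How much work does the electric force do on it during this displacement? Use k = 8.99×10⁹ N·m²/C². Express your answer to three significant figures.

2.35×10⁻⁷ J

The work done by the electric force is W_field = −ΔU = −q(V_B − V_A) = q(V_A − V_B).
At A: distances to the source charges are 2.13 m, 2.59 m, 1.08 m; V_A = Σ kqᵢ/rᵢ = 57.4 V.
At B: distances to the source charges are 0.418 m, 0.882 m, 0.633 m; V_B = Σ kqᵢ/rᵢ = 237 V.
ΔV = V_B − V_A = 179 V.
W_field = −qΔV = −(-1.31×10⁻⁹ C)(179 V) = 2.35×10⁻⁷ J.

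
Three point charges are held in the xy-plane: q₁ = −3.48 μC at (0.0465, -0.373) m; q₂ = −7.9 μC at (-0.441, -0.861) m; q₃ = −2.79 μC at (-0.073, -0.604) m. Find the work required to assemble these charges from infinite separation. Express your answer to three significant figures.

The work to assemble the configuration equals its total potential energy, U = Σ kqᵢqⱼ/rᵢⱼ over all pairs.
Pair separations: r₁₂ = 0.690 m, r₁₃ = 0.260 m, r₂₃ = 0.449 m.
U = (0.358) + (0.336) + (0.441) = 1.14 J.

1.14 J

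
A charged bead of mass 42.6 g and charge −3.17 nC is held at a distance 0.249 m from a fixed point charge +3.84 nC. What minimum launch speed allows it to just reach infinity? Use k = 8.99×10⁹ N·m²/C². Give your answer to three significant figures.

4.54×10⁻³ m/s

To just escape, total mechanical energy must reach zero at infinity: ½mv²_min + U = 0, so ½mv²_min = −U = |kQq|/r.
|U| = |kQq|/r = (8.99×10⁹ N·m²/C²)(3.84×10⁻⁹)(3.17×10⁻⁹)/(0.249) = 4.39×10⁻⁷ J.
v_min = √(2|U|/m) = √(2·4.39×10⁻⁷/0.0426) = 4.54×10⁻³ m/s.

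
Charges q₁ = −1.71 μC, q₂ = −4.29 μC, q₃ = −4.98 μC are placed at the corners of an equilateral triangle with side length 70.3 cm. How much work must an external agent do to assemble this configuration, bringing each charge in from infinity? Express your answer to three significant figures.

The assembly work is the sum of pairwise potential energies, U = Σ_{i<j} kqᵢqⱼ/rᵢⱼ.
All three pair separations equal the side length, 0.703 m.
U = (0.0938) + (0.109) + (0.273) = 0.476 J.

0.476 J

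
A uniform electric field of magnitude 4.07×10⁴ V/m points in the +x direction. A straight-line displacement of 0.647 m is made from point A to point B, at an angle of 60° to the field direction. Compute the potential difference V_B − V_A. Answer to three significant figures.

-1.32×10⁴ V

Only the component of displacement along E changes the potential: ΔV = −E·d·cosθ.
ΔV = −(4.07×10⁴ V/m)(0.647 m)cos60° = -1.32×10⁴ V.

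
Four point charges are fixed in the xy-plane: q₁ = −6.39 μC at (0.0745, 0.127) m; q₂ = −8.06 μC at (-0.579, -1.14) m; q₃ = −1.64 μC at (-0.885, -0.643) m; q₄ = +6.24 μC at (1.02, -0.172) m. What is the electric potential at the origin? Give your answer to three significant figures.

Electric potential is a scalar, so the contributions from each charge add algebraically: V = Σ kqᵢ/rᵢ.
Distances from the field point to each charge: r₁ = 0.147 m, r₂ = 1.28 m, r₃ = 1.09 m, r₄ = 1.03 m.
V = k[(-6.39×10⁻⁶)/(0.147) + (-8.06×10⁻⁶)/(1.28) + (-1.64×10⁻⁶)/(1.09) + (6.24×10⁻⁶)/(1.03)] = -4.06×10⁵ V.

-4.06×10⁵ V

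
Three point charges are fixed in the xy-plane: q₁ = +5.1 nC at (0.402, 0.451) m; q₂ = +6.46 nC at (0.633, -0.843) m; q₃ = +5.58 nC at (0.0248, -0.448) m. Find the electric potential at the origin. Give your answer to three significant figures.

243 V

The total potential is the scalar sum of each charge's contribution, V = Σ kqᵢ/rᵢ.
Distances from the field point to each charge: r₁ = 0.604 m, r₂ = 1.05 m, r₃ = 0.449 m.
V = k[(5.10×10⁻⁹)/(0.604) + (6.46×10⁻⁹)/(1.05) + (5.58×10⁻⁹)/(0.449)] = 243 V.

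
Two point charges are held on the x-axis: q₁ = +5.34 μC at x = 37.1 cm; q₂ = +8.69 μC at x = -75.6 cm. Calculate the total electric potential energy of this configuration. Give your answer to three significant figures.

The work to assemble the configuration equals its total potential energy, U = Σ kqᵢqⱼ/rᵢⱼ over all pairs.
Pair separations: r₁₂ = 1.13 m.
U = (0.370) = 0.370 J.

0.370 J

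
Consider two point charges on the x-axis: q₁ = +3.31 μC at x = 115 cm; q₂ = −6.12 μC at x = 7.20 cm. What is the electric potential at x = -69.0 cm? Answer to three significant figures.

Electric potential is a scalar, so the contributions from each charge add algebraically: V = Σ kqᵢ/rᵢ.
Distances from the field point to each charge: r₁ = 1.84 m, r₂ = 0.762 m.
V = k[(3.31×10⁻⁶)/(1.84) + (-6.12×10⁻⁶)/(0.762)] = -5.60×10⁴ V.

-5.60×10⁴ V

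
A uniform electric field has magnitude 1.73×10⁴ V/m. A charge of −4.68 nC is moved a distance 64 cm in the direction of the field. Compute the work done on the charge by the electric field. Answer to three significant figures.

-5.18×10⁻⁵ J

The potential change for a displacement 64 cm in the direction of the field is ΔV = −Ed = -1.11×10⁴ V.
W_field = −qΔV = -5.18×10⁻⁵ J.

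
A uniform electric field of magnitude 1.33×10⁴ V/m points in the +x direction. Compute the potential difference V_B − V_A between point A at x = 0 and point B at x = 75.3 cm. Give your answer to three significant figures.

-1.00×10⁴ V

In a uniform field, potential decreases in the direction of E: V_B − V_A = −E·Δx.
V_B − V_A = −(1.33×10⁴ V/m)(0.753 m) = -1.00×10⁴ V.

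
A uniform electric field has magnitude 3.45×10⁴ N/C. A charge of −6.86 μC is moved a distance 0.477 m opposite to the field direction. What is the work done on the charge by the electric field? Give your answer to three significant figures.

The potential change for a displacement 0.477 m opposite to the field direction is ΔV = +Ed = 1.65×10⁴ V.
W_field = −qΔV = 0.113 J.

0.113 J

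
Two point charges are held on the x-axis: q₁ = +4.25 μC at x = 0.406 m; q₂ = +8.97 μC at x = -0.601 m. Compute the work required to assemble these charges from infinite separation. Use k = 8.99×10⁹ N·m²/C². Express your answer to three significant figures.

0.340 J

The work to assemble the configuration equals its total potential energy, U = Σ kqᵢqⱼ/rᵢⱼ over all pairs.
Pair separations: r₁₂ = 1.01 m.
U = (0.340) = 0.340 J.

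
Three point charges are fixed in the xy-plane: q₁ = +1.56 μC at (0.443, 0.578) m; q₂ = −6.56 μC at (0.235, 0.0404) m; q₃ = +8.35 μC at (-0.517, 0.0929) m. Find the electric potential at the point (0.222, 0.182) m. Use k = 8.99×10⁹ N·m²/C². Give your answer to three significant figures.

-2.83×10⁵ V

Electric potential is a scalar, so the contributions from each charge add algebraically: V = Σ kqᵢ/rᵢ.
Distances from the field point to each charge: r₁ = 0.453 m, r₂ = 0.142 m, r₃ = 0.744 m.
V = k[(1.56×10⁻⁶)/(0.453) + (-6.56×10⁻⁶)/(0.142) + (8.35×10⁻⁶)/(0.744)] = -2.83×10⁵ V.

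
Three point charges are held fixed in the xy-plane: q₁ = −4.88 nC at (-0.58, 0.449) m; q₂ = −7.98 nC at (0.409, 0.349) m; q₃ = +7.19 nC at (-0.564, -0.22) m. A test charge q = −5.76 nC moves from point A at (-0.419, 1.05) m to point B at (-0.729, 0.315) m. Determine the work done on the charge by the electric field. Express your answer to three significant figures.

The work done by the electric force is W_field = −ΔU = −q(V_B − V_A) = q(V_A − V_B).
At A: distances to the source charges are 0.622 m, 1.08 m, 1.28 m; V_A = Σ kqᵢ/rᵢ = -86.1 V.
At B: distances to the source charges are 0.200 m, 1.14 m, 0.560 m; V_B = Σ kqᵢ/rᵢ = -166 V.
ΔV = V_B − V_A = -80.4 V.
W_field = −qΔV = −(-5.76×10⁻⁹ C)(-80.4 V) = -4.63×10⁻⁷ J.

-4.63×10⁻⁷ J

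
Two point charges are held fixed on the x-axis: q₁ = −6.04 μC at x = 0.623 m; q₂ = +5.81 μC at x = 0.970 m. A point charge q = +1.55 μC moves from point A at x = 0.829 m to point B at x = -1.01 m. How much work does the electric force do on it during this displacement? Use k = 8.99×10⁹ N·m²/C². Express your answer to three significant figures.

The work done by the electric force is W_field = −ΔU = −q(V_B − V_A) = q(V_A − V_B).
At A: distances to the source charges are 0.206 m, 0.141 m; V_A = Σ kqᵢ/rᵢ = 1.07×10⁵ V.
At B: distances to the source charges are 1.63 m, 1.98 m; V_B = Σ kqᵢ/rᵢ = -6870 V.
ΔV = V_B − V_A = -1.14×10⁵ V.
W_field = −qΔV = −(1.55×10⁻⁶ C)(-1.14×10⁵ V) = 0.176 J.

0.176 J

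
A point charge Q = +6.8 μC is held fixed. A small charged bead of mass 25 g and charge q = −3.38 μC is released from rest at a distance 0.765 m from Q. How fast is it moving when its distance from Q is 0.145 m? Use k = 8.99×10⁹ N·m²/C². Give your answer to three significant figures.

9.61 m/s

Only the electrostatic force acts, so mechanical energy is conserved: ½mv² = U₁ − U₂ = kQq(1/r₁ − 1/r₂).
U₁ − U₂ = (8.99×10⁹ N·m²/C²)(6.80×10⁻⁶ C)(-3.38×10⁻⁶ C)(1/0.765 − 1/0.145) = 1.15 J.
v = √(2·1.15/0.0250) = 9.61 m/s.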